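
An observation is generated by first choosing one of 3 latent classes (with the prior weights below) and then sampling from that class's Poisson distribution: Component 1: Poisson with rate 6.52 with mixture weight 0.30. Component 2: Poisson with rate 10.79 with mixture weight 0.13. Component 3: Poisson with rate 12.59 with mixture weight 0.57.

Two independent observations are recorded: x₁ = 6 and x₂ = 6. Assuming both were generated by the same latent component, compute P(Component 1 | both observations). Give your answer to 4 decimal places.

0.9407

Posterior ∝ prior × likelihood, so P(k | x) ∝ P(Z=k) f_k(x); normalise over all components.
Since both observations come from the same component, the likelihood for component k is f_k(x₁)·f_k(x₂).
  p_1 = [e^(−6.52)·6.52^6/6! = 0.157236] × [0.157236] = 0.0247233
  p_2 = [e^(−10.79)·10.79^6/6! = 0.0451605] × [0.0451605] = 0.00203947
  p_3 = [e^(−12.59)·12.59^6/6! = 0.0188388] × [0.0188388] = 0.000354902
Multiply by the mixture weights:
  P(Z=1)·p_1 = 0.30 × 0.0247233 = 0.00741698
  P(Z=2)·p_2 = 0.13 × 0.00203947 = 0.000265131
  P(Z=3)·p_3 = 0.57 × 0.000354902 = 0.000202294
Evidence: 0.00741698 + 0.000265131 + 0.000202294 = 0.00788441
So the posterior for Component 1 is 0.00741698 / 0.00788441 ≈ 0.9407.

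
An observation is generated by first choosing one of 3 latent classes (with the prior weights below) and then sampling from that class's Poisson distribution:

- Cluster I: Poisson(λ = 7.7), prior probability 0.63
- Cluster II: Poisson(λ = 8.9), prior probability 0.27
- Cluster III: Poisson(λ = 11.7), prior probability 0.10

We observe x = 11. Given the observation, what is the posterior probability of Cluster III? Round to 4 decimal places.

0.1506

The responsibility of component k is π_k f_k(x) divided by Σ_j π_j f_j(x).
Evaluate each component's likelihood at the observed value:
  p_I = e^(−7.7)·7.7^11/11! = 0.0639992
  p_II = e^(−8.9)·8.9^11/11! = 0.094823
  p_III = e^(−11.7)·11.7^11/11! = 0.116854
Weight by the priors:
  π_I·p_I = 0.63 × 0.0639992 = 0.0403195
  π_II·p_II = 0.27 × 0.094823 = 0.0256022
  π_III·p_III = 0.10 × 0.116854 = 0.0116854
Denominator: 0.0403195 + 0.0256022 + 0.0116854 = 0.0776071
P(Cluster III | data) ≈ 0.1506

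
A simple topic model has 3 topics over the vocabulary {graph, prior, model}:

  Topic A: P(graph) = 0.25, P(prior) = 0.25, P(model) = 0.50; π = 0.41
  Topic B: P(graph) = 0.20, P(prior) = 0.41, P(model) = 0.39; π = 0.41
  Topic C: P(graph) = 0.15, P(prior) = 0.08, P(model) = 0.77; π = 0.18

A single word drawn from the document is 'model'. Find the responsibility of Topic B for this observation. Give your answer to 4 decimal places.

Apply Bayes' rule: the posterior for each component is proportional to its prior times its likelihood at x.
Component likelihoods at x = 'model':
  L_A = 0.5
  L_B = 0.39
  L_C = 0.77
Multiply by the mixture weights:
  P(Z=A)·L_A = 0.41 × 0.5 = 0.205
  P(Z=B)·L_B = 0.41 × 0.39 = 0.1599
  P(Z=C)·L_C = 0.18 × 0.77 = 0.1386
Marginal: 0.205 + 0.1599 + 0.1386 = 0.5035
So the posterior for Topic B is 0.1599 / 0.5035 ≈ 0.3176.

0.3176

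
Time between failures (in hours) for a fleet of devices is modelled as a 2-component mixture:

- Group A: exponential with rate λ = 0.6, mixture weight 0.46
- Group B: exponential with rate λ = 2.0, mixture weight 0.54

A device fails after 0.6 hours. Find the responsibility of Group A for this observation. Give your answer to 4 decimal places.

0.3718

Apply Bayes' rule: the posterior for each component is proportional to its prior times its likelihood at x.
Exponential densities:
  p_A = 0.418606
  p_B = 0.602388
Weight by the priors:
  P(Z=A)·p_A = 0.46 × 0.418606 = 0.192559
  P(Z=B)·p_B = 0.54 × 0.602388 = 0.32529
Denominator: 0.192559 + 0.32529 = 0.517848
Responsibility of Group A: 0.192559 / 0.517848 ≈ 0.3718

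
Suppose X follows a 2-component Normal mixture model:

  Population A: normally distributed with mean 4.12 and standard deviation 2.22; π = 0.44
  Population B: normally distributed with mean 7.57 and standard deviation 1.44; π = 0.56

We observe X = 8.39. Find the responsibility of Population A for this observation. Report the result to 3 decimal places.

0.086

Posterior ∝ prior × likelihood, so P(k | x) ∝ π_k f_k(x); normalise over all components.
Component likelihoods at x = 8.39:
  p_A = (1/(2.22·√(2π)))·exp(−(8.39−4.12)²/(2·2.22²)) = 0.179704·exp(-1.84978) = 0.0282624
  p_B = (1/(1.44·√(2π)))·exp(−(8.39−7.57)²/(2·1.44²)) = 0.277043·exp(-0.16213) = 0.235578
Multiply by the mixture weights:
  π_A·p_A = 0.44 × 0.0282624 = 0.0124354
  π_B·p_B = 0.56 × 0.235578 = 0.131923
Sum: 0.0124354 + 0.131923 = 0.144359
P(Population A | x) = 0.0124354 / 0.144359 ≈ 0.086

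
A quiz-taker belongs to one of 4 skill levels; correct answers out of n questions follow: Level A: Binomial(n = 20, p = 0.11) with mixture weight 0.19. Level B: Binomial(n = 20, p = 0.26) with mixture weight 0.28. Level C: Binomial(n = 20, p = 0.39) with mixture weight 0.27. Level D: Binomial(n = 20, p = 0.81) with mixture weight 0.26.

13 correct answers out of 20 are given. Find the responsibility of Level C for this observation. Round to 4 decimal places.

0.2134

Posterior ∝ prior × likelihood, so P(k | x) ∝ P(Z=k) f_k(x); normalise over all components.
Component likelihoods at x = 13 correct answers out of 20:
  L_A = C(20,13)·0.11^13·0.89^7 = 77520·3.45227e-13·0.442313 = 1.18372e-08
  L_B = C(20,13)·0.26^13·0.74^7 = 77520·2.48115e-08·0.121513 = 0.000233716
  L_C = C(20,13)·0.39^13·0.61^7 = 77520·4.82881e-06·0.0314274 = 0.0117642
  L_D = C(20,13)·0.81^13·0.19^7 = 77520·0.0646108·8.93872e-06 = 0.0447707
Multiply by the mixture weights:
  P(Z=A)·L_A = 0.19 × 1.18372e-08 = 2.24907e-09
  P(Z=B)·L_B = 0.28 × 0.000233716 = 6.54406e-05
  P(Z=C)·L_C = 0.27 × 0.0117642 = 0.00317633
  P(Z=D)·L_D = 0.26 × 0.0447707 = 0.0116404
Marginal: 2.24907e-09 + 6.54406e-05 + 0.00317633 + 0.0116404 = 0.0148822
Responsibility of Level C: 0.00317633 / 0.0148822 ≈ 0.2134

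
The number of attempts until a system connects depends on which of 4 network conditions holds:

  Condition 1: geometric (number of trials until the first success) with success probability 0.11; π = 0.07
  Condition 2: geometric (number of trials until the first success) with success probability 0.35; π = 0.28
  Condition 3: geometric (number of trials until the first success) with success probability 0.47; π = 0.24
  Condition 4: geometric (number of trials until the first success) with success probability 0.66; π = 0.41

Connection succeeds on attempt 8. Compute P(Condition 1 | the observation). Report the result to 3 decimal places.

The responsibility of component k is π_k f_k(x) divided by Σ_j π_j f_j(x).
Component likelihoods at x = 8:
  f_1 = 0.0486545
  f_2 = 0.0171578
  f_3 = 0.00552114
  f_4 = 0.000346654
Weight by the priors:
  π_1·f_1 = 0.07 × 0.0486545 = 0.00340581
  π_2·f_2 = 0.28 × 0.0171578 = 0.00480418
  π_3·f_3 = 0.24 × 0.00552114 = 0.00132507
  π_4·f_4 = 0.41 × 0.000346654 = 0.000142128
Evidence: 0.00340581 + 0.00480418 + 0.00132507 + 0.000142128 = 0.0096772
P(Condition 1 | x) = 0.00340581 / 0.0096772 ≈ 0.352

0.352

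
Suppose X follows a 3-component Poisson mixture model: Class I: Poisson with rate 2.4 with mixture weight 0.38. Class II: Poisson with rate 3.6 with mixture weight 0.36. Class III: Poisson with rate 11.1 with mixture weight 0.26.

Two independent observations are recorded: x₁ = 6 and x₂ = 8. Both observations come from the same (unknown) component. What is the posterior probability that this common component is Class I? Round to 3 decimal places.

P(component k | x) = P(Z=k)·f_k(x) / marginal(x), where marginal(x) = Σ_j P(Z=j)·f_j(x).
Since both observations come from the same component, the likelihood for component k is f_k(x₁)·f_k(x₂).
  f_I = [0.0240784] × [0.00247664] = 5.96336e-05
  f_II = [0.0826081] × [0.0191179] = 0.00157929
  f_III = [0.0392588] × [0.0863763] = 0.00339103
Unnormalised posteriors:
  P(Z=I)·f_I = 0.38 × 5.96336e-05 = 2.26608e-05
  P(Z=II)·f_II = 0.36 × 0.00157929 = 0.000568544
  P(Z=III)·f_III = 0.26 × 0.00339103 = 0.000881667
Evidence: 2.26608e-05 + 0.000568544 + 0.000881667 = 0.00147287
P(Class I | x₁,x₂) ≈ 0.015

0.015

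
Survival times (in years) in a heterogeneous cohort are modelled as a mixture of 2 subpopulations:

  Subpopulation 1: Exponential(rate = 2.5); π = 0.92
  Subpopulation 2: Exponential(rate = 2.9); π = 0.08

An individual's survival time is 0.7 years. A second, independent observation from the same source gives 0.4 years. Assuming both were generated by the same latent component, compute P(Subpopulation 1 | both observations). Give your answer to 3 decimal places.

0.930

By Bayes' theorem, P(k | x) = π_k f_k(x) / Σ_j π_j f_j(x).
Since both observations come from the same component, the likelihood for component k is f_k(x₁)·f_k(x₂).
  L_1 = [0.434435] × [0.919699] = 0.399549
  L_2 = [0.380873] × [0.90911] = 0.346255
Unnormalised posteriors:
  π_1·L_1 = 0.92 × 0.399549 = 0.367585
  π_2·L_2 = 0.08 × 0.346255 = 0.0277004
Marginal: 0.367585 + 0.0277004 = 0.395286
So the posterior for Subpopulation 1 is 0.367585 / 0.395286 ≈ 0.930.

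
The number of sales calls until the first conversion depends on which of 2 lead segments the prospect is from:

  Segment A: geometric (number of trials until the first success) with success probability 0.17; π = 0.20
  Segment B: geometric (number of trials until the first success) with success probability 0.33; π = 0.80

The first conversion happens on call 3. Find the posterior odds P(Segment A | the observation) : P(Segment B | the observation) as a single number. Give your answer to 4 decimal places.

Since P(k|x) ∝ π_k f_k(x), the posterior odds are π_i f_i(x) / (π_j f_j(x)).
Evaluate each component's likelihood at the observed value:
  f_A = 0.117113
  f_B = 0.148137
Posterior odds = (π_A·f_A) / (π_B·f_B) = (0.20·0.117113) / (0.80·0.148137) = 0.0234226 / 0.11851 ≈ 0.1976

0.1976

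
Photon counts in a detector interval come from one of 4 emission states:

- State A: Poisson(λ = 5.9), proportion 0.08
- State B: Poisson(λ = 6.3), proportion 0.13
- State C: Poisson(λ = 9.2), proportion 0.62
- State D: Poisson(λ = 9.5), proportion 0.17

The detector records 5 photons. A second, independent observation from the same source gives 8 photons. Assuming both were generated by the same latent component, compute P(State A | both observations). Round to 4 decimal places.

Apply Bayes' rule: the posterior for each component is proportional to its prior times its likelihood at x.
Since both observations come from the same component, the likelihood for component k is f_k(x₁)·f_k(x₂).
  p_A = [e^(−5.9)·5.9^5/5! = 0.163208] × [0.0997604] = 0.0162817
  p_B = [e^(−6.3)·6.3^5/5! = 0.151868] × [0.113018] = 0.0171639
  p_C = [e^(−9.2)·9.2^5/5! = 0.0554943] × [0.128609] = 0.0071371
  p_D = [e^(−9.5)·9.5^5/5! = 0.0482658] × [0.12316] = 0.00594443
Prior × likelihood for each component:
  P(Z=A)·p_A = 0.08 × 0.0162817 = 0.00130254
  P(Z=B)·p_B = 0.13 × 0.0171639 = 0.0022313
  P(Z=C)·p_C = 0.62 × 0.0071371 = 0.004425
  P(Z=D)·p_D = 0.17 × 0.00594443 = 0.00101055
Sum: 0.00130254 + 0.0022313 + 0.004425 + 0.00101055 = 0.00896939
P(State A | x₁, x₂) ≈ 0.1452

0.1452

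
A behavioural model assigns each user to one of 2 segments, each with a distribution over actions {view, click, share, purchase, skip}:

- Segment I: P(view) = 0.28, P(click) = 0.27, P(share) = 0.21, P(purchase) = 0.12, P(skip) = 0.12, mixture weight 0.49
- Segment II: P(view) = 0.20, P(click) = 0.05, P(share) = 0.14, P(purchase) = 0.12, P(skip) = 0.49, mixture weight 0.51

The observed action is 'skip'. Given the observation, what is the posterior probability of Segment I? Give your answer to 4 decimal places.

P(component k | x) = π_k·f_k(x) / marginal(x), where marginal(x) = Σ_j π_j·f_j(x).
Categorical probabilities:
  L_I = P(skip | comp) = 0.12
  L_II = P(skip | comp) = 0.49
Unnormalised posteriors:
  π_I·L_I = 0.49 × 0.12 = 0.0588
  π_II·L_II = 0.51 × 0.49 = 0.2499
Marginal: 0.0588 + 0.2499 = 0.3087
Responsibility of Segment I: 0.0588 / 0.3087 ≈ 0.1905

0.1905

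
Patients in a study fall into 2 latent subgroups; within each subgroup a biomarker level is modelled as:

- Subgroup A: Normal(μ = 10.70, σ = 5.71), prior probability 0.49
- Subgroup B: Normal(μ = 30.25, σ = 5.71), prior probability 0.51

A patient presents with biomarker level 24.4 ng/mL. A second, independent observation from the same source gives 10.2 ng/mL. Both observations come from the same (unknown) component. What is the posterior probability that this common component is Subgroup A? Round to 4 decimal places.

Posterior ∝ prior × likelihood, so P(k | x) ∝ P(Z=k) f_k(x); normalise over all components.
Since both observations come from the same component, the likelihood for component k is f_k(x₁)·f_k(x₂).
  p_A = [(1/(5.71·√(2π)))·exp(−(24.4−10.70)²/(2·5.71²)) = 0.069867·exp(-2.87832) = 0.00392858] × [0.0695999] = 0.000273429
  p_B = [(1/(5.71·√(2π)))·exp(−(24.4−30.25)²/(2·5.71²)) = 0.069867·exp(-0.52482) = 0.0413379] × [0.000146855] = 6.07067e-06
Weight by the priors:
  P(Z=A)·p_A = 0.49 × 0.000273429 = 0.00013398
  P(Z=B)·p_B = 0.51 × 6.07067e-06 = 3.09604e-06
Normaliser: 0.00013398 + 3.09604e-06 = 0.000137076
So the posterior for Subgroup A is 0.00013398 / 0.000137076 ≈ 0.9774.

0.9774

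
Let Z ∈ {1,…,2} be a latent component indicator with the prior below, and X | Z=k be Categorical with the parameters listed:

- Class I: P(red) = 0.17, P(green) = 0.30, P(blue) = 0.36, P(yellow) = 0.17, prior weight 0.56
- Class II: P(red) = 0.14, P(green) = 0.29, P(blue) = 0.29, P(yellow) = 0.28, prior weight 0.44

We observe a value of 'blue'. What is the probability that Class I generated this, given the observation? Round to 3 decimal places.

Posterior ∝ prior × likelihood, so P(k | x) ∝ P(Z=k) f_k(x); normalise over all components.
Evaluate each component's likelihood at the observed value:
  p_I = P(blue | comp) = 0.36
  p_II = P(blue | comp) = 0.29
Weight by the priors:
  P(Z=I)·p_I = 0.56 × 0.36 = 0.2016
  P(Z=II)·p_II = 0.44 × 0.29 = 0.1276
Denominator: 0.2016 + 0.1276 = 0.3292
P(Class I | the observation) = 0.2016 / 0.3292 ≈ 0.612

0.612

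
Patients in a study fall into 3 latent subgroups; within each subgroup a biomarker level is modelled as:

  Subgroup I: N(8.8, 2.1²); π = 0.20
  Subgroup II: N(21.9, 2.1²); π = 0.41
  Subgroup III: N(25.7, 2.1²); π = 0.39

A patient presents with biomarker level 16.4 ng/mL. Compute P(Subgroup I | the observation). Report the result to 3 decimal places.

Apply Bayes' rule: the posterior for each component is proportional to its prior times its likelihood at x.
Component likelihoods at x = 16.4 ng/mL:
  p_I = (1/(2.1·√(2π)))·exp(−(16.4−8.8)²/(2·2.1²)) = 0.189973·exp(-6.54875) = 0.000272022
  p_II = (1/(2.1·√(2π)))·exp(−(16.4−21.9)²/(2·2.1²)) = 0.189973·exp(-3.42971) = 0.00615444
  p_III = (1/(2.1·√(2π)))·exp(−(16.4−25.7)²/(2·2.1²)) = 0.189973·exp(-9.80612) = 1.047e-05
Unnormalised posteriors:
  P(Z=I)·p_I = 0.20 × 0.000272022 = 5.44043e-05
  P(Z=II)·p_II = 0.41 × 0.00615444 = 0.00252332
  P(Z=III)·p_III = 0.39 × 1.047e-05 = 4.08329e-06
Marginal: 5.44043e-05 + 0.00252332 + 4.08329e-06 = 0.00258181
P(Subgroup I | the observation) = 5.44043e-05 / 0.00258181 ≈ 0.021

0.021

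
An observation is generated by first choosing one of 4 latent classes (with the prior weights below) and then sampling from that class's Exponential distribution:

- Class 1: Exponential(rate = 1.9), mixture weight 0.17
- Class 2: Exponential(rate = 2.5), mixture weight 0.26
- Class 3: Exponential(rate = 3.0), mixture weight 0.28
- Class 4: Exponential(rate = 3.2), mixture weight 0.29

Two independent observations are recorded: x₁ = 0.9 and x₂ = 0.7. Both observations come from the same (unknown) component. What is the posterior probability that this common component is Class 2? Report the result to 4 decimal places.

0.3049

The responsibility of component k is π_k f_k(x) divided by Σ_j π_j f_j(x).
Since both observations come from the same component, the likelihood for component k is f_k(x₁)·f_k(x₂).
  p_1 = [0.343645] × [0.502507] = 0.172684
  p_2 = [0.263498] × [0.434435] = 0.114473
  p_3 = [0.201617] × [0.367369] = 0.0740677
  p_4 = [0.179631] × [0.340667] = 0.0611945
Multiply by the mixture weights:
  π_1·p_1 = 0.17 × 0.172684 = 0.0293563
  π_2·p_2 = 0.26 × 0.114473 = 0.0297629
  π_3·p_3 = 0.28 × 0.0740677 = 0.020739
  π_4·p_4 = 0.29 × 0.0611945 = 0.0177464
Sum: 0.0293563 + 0.0297629 + 0.020739 + 0.0177464 = 0.0976045
So the posterior for Class 2 is 0.0297629 / 0.0976045 ≈ 0.3049.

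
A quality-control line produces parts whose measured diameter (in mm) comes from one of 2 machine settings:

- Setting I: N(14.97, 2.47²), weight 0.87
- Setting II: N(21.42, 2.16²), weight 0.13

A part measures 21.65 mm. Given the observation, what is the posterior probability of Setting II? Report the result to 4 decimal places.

0.8681

Posterior ∝ prior × likelihood, so P(k | x) ∝ w_k f_k(x); normalise over all components.
Component likelihoods at x = 21.65 mm:
  p_I = (1/(2.47·√(2π)))·exp(−(21.65−14.97)²/(2·2.47²)) = 0.161515·exp(-3.65703) = 0.00416853
  p_II = (1/(2.16·√(2π)))·exp(−(21.65−21.42)²/(2·2.16²)) = 0.184696·exp(-0.00567) = 0.183651
Weight by the priors:
  w_I·p_I = 0.87 × 0.00416853 = 0.00362662
  w_II·p_II = 0.13 × 0.183651 = 0.0238747
Evidence: 0.00362662 + 0.0238747 = 0.0275013
P(Setting II | x) = 0.0238747 / 0.0275013 ≈ 0.8681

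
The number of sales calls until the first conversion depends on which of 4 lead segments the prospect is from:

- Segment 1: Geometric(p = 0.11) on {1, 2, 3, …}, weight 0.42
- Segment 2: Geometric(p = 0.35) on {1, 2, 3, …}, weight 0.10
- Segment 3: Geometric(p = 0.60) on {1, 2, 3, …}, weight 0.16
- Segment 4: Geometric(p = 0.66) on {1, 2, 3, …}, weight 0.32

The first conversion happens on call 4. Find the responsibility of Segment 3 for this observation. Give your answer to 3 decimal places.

0.109

Apply Bayes' rule: the posterior for each component is proportional to its prior times its likelihood at x.
Evaluate each component's likelihood at the observed value:
  p_1 = 0.0775466
  p_2 = 0.0961188
  p_3 = 0.0384
  p_4 = 0.0259406
Weight by the priors:
  w_1·p_1 = 0.42 × 0.0775466 = 0.0325696
  w_2·p_2 = 0.10 × 0.0961188 = 0.00961188
  w_3·p_3 = 0.16 × 0.0384 = 0.006144
  w_4·p_4 = 0.32 × 0.0259406 = 0.008301
Denominator: 0.0325696 + 0.00961188 + 0.006144 + 0.008301 = 0.0566264
P(Segment 3 | x) = 0.006144 / 0.0566264 ≈ 0.109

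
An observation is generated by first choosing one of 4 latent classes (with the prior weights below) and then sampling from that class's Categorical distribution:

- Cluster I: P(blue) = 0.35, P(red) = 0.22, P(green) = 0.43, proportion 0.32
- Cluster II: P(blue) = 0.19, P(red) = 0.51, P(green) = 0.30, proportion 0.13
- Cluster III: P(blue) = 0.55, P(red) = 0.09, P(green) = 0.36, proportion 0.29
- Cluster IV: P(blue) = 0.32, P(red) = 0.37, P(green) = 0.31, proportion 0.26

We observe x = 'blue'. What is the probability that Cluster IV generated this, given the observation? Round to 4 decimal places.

0.2193

The responsibility of component k is π_k f_k(x) divided by Σ_j π_j f_j(x).
Evaluate each component's likelihood at the observed value:
  L_I = 0.35
  L_II = 0.19
  L_III = 0.55
  L_IV = 0.32
Prior × likelihood for each component:
  π_I·L_I = 0.32 × 0.35 = 0.112
  π_II·L_II = 0.13 × 0.19 = 0.0247
  π_III·L_III = 0.29 × 0.55 = 0.1595
  π_IV·L_IV = 0.26 × 0.32 = 0.0832
Sum: 0.112 + 0.0247 + 0.1595 + 0.0832 = 0.3794
P(Cluster IV | 'blue') = 0.0832 / 0.3794 ≈ 0.2193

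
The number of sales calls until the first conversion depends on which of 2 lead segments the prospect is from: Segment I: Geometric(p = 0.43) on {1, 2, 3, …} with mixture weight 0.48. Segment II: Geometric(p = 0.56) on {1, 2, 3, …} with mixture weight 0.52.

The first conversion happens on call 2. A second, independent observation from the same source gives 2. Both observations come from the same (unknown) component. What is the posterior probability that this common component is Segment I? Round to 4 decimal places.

0.4774

By Bayes' theorem, P(k | x) = π_k f_k(x) / Σ_j π_j f_j(x).
Since both observations come from the same component, the likelihood for component k is f_k(x₁)·f_k(x₂).
  f_I = [0.43·(1−0.43)^1 = 0.43·0.57 = 0.2451] × [0.2451] = 0.060074
  f_II = [0.56·(1−0.56)^1 = 0.56·0.44 = 0.2464] × [0.2464] = 0.060713
Weight by the priors:
  π_I·f_I = 0.48 × 0.060074 = 0.0288355
  π_II·f_II = 0.52 × 0.060713 = 0.0315707
Sum: 0.0288355 + 0.0315707 = 0.0604063
P(Segment I | x) ≈ 0.4774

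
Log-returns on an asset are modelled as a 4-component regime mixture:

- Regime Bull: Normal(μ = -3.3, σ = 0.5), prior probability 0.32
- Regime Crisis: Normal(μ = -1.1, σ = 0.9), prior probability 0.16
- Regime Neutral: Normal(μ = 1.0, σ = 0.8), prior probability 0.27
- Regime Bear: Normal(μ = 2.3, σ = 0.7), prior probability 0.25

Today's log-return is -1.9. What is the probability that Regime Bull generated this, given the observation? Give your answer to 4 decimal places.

The responsibility of component k is w_k f_k(x) divided by Σ_j w_j f_j(x).
Normal densities:
  p_Bull = (1/(0.5·√(2π)))·exp(−(-1.9−-3.3)²/(2·0.5²)) = 0.797885·exp(-3.92000) = 0.0158309
  p_Crisis = (1/(0.9·√(2π)))·exp(−(-1.9−-1.1)²/(2·0.9²)) = 0.443269·exp(-0.39506) = 0.298603
  p_Neutral = (1/(0.8·√(2π)))·exp(−(-1.9−1.0)²/(2·0.8²)) = 0.498678·exp(-6.57031) = 0.000698827
  p_Bear = (1/(0.7·√(2π)))·exp(−(-1.9−2.3)²/(2·0.7²)) = 0.569918·exp(-18.00000) = 8.67983e-09
Weight by the priors:
  w_Bull·p_Bull = 0.32 × 0.0158309 = 0.00506589
  w_Crisis·p_Crisis = 0.16 × 0.298603 = 0.0477765
  w_Neutral·p_Neutral = 0.27 × 0.000698827 = 0.000188683
  w_Bear·p_Bear = 0.25 × 8.67983e-09 = 2.16996e-09
Evidence: 0.00506589 + 0.0477765 + 0.000188683 + 2.16996e-09 = 0.0530311
So the posterior for Regime Bull is 0.00506589 / 0.0530311 ≈ 0.0955.

0.0955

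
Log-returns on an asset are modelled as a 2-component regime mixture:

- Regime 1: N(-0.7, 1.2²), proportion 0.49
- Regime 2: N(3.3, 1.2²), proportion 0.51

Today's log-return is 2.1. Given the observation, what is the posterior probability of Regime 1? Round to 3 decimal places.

Apply Bayes' rule: the posterior for each component is proportional to its prior times its likelihood at x.
Evaluate each component's likelihood at the observed value:
  L_1 = 0.0218516
  L_2 = 0.201642
Prior × likelihood for each component:
  π_1·L_1 = 0.49 × 0.0218516 = 0.0107073
  π_2·L_2 = 0.51 × 0.201642 = 0.102838
Denominator: 0.0107073 + 0.102838 = 0.113545
So the posterior for Regime 1 is 0.0107073 / 0.113545 ≈ 0.094.

0.094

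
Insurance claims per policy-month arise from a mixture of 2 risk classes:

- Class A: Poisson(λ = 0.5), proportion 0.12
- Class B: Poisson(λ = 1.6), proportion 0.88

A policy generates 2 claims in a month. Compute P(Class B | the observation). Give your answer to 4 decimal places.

0.9615

Apply Bayes' rule: the posterior for each component is proportional to its prior times its likelihood at x.
Component likelihoods at x = 2 claims:
  p_A = e^(−0.5)·0.5^2/2! = 0.0758163
  p_B = e^(−1.6)·1.6^2/2! = 0.258428
Multiply by the mixture weights:
  π_A·p_A = 0.12 × 0.0758163 = 0.00909796
  π_B·p_B = 0.88 × 0.258428 = 0.227416
Marginal: 0.00909796 + 0.227416 = 0.236514
Responsibility of Class B: 0.227416 / 0.236514 ≈ 0.9615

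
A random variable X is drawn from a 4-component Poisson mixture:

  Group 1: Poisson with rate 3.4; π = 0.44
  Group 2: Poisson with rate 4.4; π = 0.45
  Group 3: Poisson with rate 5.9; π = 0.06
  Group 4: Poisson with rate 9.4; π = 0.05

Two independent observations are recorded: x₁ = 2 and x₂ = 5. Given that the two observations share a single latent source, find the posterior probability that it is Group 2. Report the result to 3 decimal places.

Posterior ∝ prior × likelihood, so P(k | x) ∝ P(Z=k) f_k(x); normalise over all components.
Since both observations come from the same component, the likelihood for component k is f_k(x₁)·f_k(x₂).
  L_1 = [e^(−3.4)·3.4^2/2! = 0.192898] × [0.126361] = 0.0243747
  L_2 = [e^(−4.4)·4.4^2/2! = 0.118845] × [0.168728] = 0.0200524
  L_3 = [e^(−5.9)·5.9^2/2! = 0.04768] × [0.163208] = 0.00778176
  L_4 = [e^(−9.4)·9.4^2/2! = 0.00365475] × [0.0505929] = 0.000184904
Prior × likelihood for each component:
  P(Z=1)·L_1 = 0.44 × 0.0243747 = 0.0107249
  P(Z=2)·L_2 = 0.45 × 0.0200524 = 0.00902357
  P(Z=3)·L_3 = 0.06 × 0.00778176 = 0.000466906
  P(Z=4)·L_4 = 0.05 × 0.000184904 = 9.24522e-06
Normaliser: 0.0107249 + 0.00902357 + 0.000466906 + 9.24522e-06 = 0.0202246
So the posterior for Group 2 is 0.00902357 / 0.0202246 ≈ 0.446.

0.446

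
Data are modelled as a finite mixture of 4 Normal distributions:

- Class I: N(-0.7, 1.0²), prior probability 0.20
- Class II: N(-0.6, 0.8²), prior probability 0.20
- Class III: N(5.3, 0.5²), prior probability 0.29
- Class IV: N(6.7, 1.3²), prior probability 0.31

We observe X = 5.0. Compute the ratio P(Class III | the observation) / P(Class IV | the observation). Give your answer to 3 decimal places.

Only the two components matter; the odds are (π_i f_i(x)) / (π_j f_j(x)).
Evaluate each component's likelihood at the observed value:
  L_I = 3.51396e-08
  L_II = 1.14184e-11
  L_III = 0.666449
  L_IV = 0.130506
0.19327 / 0.040457 ≈ 4.777

4.777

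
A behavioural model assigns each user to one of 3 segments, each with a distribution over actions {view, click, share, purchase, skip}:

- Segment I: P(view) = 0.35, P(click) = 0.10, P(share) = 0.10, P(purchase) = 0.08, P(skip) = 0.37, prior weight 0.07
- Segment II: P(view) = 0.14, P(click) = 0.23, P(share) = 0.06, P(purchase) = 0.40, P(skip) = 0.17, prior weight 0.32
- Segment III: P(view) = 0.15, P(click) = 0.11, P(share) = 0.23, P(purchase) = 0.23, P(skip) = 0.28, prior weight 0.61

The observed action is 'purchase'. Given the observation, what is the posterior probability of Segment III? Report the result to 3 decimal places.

By Bayes' theorem, P(k | x) = π_k f_k(x) / Σ_j π_j f_j(x).
Evaluate each component's likelihood at the observed value:
  p_I = P(purchase | comp) = 0.08
  p_II = P(purchase | comp) = 0.40
  p_III = P(purchase | comp) = 0.23
Prior × likelihood for each component:
  π_I·p_I = 0.07 × 0.08 = 0.0056
  π_II·p_II = 0.32 × 0.4 = 0.128
  π_III·p_III = 0.61 × 0.23 = 0.1403
Marginal: 0.0056 + 0.128 + 0.1403 = 0.2739
Responsibility of Segment III: 0.1403 / 0.2739 ≈ 0.512

0.512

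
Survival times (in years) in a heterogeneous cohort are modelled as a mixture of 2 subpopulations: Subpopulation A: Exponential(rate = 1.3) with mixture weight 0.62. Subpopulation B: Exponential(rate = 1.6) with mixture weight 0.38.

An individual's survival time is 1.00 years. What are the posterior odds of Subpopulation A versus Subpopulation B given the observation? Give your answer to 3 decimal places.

Posterior odds = (π_i f_i(x)) / (π_j f_j(x)); the normalising sum cancels.
Component likelihoods at x = 1.00 years:
  p_A = 0.354291
  p_B = 0.323034
0.219661 / 0.122753 ≈ 1.789

1.789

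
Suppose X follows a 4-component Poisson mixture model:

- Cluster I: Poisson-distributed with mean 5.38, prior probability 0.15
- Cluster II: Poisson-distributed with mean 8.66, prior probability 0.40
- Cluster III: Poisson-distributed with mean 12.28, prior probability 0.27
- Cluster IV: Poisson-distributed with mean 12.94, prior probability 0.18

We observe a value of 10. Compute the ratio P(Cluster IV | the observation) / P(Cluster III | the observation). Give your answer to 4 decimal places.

0.5816

Posterior odds = (π_i f_i(x)) / (π_j f_j(x)); the normalising sum cancels.
Evaluate each component's likelihood at the observed value:
  f_I = 0.0257962
  f_II = 0.113351
  f_III = 0.0997894
  f_IV = 0.0870581
Odds = (0.18/0.27) × (0.0870581/0.0997894) = 0.666667 × 0.872418 ≈ 0.5816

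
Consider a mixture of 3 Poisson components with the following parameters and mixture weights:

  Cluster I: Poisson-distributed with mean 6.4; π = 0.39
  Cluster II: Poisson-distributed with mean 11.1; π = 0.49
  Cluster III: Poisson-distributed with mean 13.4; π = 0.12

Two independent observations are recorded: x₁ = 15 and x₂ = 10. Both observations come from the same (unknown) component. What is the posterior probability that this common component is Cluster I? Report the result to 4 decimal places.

0.0079

P(component k | x) = w_k·f_k(x) / marginal(x), where marginal(x) = Σ_j w_j·f_j(x).
Since both observations come from the same component, the likelihood for component k is f_k(x₁)·f_k(x₂).
  p_I = [0.00157295] × [0.05279] = 8.30362e-05
  p_II = [0.0552938] × [0.118249] = 0.00653844
  p_III = [0.0934386] × [0.0779361] = 0.00728224
Unnormalised posteriors:
  w_I·p_I = 0.39 × 8.30362e-05 = 3.23841e-05
  w_II·p_II = 0.49 × 0.00653844 = 0.00320384
  w_III·p_III = 0.12 × 0.00728224 = 0.000873869
Denominator: 3.23841e-05 + 0.00320384 + 0.000873869 = 0.00411009
So the posterior for Cluster I is 3.23841e-05 / 0.00411009 ≈ 0.0079.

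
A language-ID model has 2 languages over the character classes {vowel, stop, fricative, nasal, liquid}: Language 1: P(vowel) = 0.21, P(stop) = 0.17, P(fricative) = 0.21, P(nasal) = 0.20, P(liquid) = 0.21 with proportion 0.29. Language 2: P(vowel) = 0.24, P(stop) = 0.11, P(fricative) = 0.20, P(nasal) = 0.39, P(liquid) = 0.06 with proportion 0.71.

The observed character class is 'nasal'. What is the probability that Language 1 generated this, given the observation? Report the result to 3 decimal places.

0.173

The responsibility of component k is w_k f_k(x) divided by Σ_j w_j f_j(x).
Component likelihoods at x = 'nasal':
  L_1 = P(nasal | comp) = 0.20
  L_2 = P(nasal | comp) = 0.39
Unnormalised posteriors:
  w_1·L_1 = 0.29 × 0.2 = 0.058
  w_2·L_2 = 0.71 × 0.39 = 0.2769
Evidence: 0.058 + 0.2769 = 0.3349
So the posterior for Language 1 is 0.058 / 0.3349 ≈ 0.173.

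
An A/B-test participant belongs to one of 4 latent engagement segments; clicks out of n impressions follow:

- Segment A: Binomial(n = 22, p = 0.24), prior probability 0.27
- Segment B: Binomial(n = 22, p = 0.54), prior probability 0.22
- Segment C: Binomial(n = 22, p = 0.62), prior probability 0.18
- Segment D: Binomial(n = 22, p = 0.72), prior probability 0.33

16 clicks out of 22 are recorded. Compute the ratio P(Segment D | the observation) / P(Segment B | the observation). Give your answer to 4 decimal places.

7.6122

Posterior odds = (w_i f_i(x)) / (w_j f_j(x)); the normalising sum cancels.
Binomial probabilities:
  L_A = C(22,16)·0.24^16·0.76^6 = 74613·1.21166e-10·0.1927 = 1.74211e-06
  L_B = C(22,16)·0.54^16·0.46^6 = 74613·5.22757e-05·0.0094743 = 0.036954
  L_C = C(22,16)·0.62^16·0.38^6 = 74613·0.000476724·0.00301094 = 0.107098
  L_D = C(22,16)·0.72^16·0.28^6 = 74613·0.00521579·0.00048189 = 0.187535
0.0618866 / 0.00812988 ≈ 7.6122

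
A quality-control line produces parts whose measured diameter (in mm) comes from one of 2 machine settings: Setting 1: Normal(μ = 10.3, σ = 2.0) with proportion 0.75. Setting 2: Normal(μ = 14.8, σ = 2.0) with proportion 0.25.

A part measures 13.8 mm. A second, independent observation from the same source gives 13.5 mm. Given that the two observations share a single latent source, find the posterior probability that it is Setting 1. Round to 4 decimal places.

0.2016

Posterior ∝ prior × likelihood, so P(k | x) ∝ P(Z=k) f_k(x); normalise over all components.
Since both observations come from the same component, the likelihood for component k is f_k(x₁)·f_k(x₂).
  f_1 = [0.0431387] × [0.0554604] = 0.00239249
  f_2 = [0.176033] × [0.161486] = 0.0284268
Weight by the priors:
  P(Z=1)·f_1 = 0.75 × 0.00239249 = 0.00179437
  P(Z=2)·f_2 = 0.25 × 0.0284268 = 0.00710671
Sum: 0.00179437 + 0.00710671 = 0.00890108
So the posterior for Setting 1 is 0.00179437 / 0.00890108 ≈ 0.2016.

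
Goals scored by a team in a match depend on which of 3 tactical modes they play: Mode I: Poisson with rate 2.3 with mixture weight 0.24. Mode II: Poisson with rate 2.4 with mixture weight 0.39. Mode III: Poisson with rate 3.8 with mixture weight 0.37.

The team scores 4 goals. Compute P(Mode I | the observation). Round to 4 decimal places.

0.1885

By Bayes' theorem, P(k | x) = w_k f_k(x) / Σ_j w_j f_j(x).
Component likelihoods at x = 4 goals:
  p_I = e^(−2.3)·2.3^4/4! = 0.116902
  p_II = e^(−2.4)·2.4^4/4! = 0.125408
  p_III = e^(−3.8)·3.8^4/4! = 0.194359
Multiply by the mixture weights:
  w_I·p_I = 0.24 × 0.116902 = 0.0280565
  w_II·p_II = 0.39 × 0.125408 = 0.0489093
  w_III·p_III = 0.37 × 0.194359 = 0.0719127
Evidence: 0.0280565 + 0.0489093 + 0.0719127 = 0.148879
Responsibility of Mode I: 0.0280565 / 0.148879 ≈ 0.1885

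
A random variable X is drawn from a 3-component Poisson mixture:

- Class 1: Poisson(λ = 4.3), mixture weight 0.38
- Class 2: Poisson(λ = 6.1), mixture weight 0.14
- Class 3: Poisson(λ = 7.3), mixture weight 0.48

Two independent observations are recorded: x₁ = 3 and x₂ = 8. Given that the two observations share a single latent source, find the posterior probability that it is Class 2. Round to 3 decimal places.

0.186

Apply Bayes' rule: the posterior for each component is proportional to its prior times its likelihood at x.
Since both observations come from the same component, the likelihood for component k is f_k(x₁)·f_k(x₂).
  f_1 = [e^(−4.3)·4.3^3/3! = 0.179799] × [0.0393333] = 0.0070721
  f_2 = [e^(−6.1)·6.1^3/3! = 0.0848481] × [0.10664] = 0.00904823
  f_3 = [e^(−7.3)·7.3^3/3! = 0.0437993] × [0.135118] = 0.00591807
Multiply by the mixture weights:
  π_1·f_1 = 0.38 × 0.0070721 = 0.0026874
  π_2·f_2 = 0.14 × 0.00904823 = 0.00126675
  π_3·f_3 = 0.48 × 0.00591807 = 0.00284067
Normaliser: 0.0026874 + 0.00126675 + 0.00284067 = 0.00679483
So the posterior for Class 2 is 0.00126675 / 0.00679483 ≈ 0.186.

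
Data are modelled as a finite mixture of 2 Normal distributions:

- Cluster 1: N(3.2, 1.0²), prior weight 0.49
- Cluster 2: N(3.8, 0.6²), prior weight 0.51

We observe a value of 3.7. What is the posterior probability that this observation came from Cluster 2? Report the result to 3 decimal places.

Posterior ∝ prior × likelihood, so P(k | x) ∝ π_k f_k(x); normalise over all components.
Normal densities:
  p_1 = (1/(1.0·√(2π)))·exp(−(3.7−3.2)²/(2·1.0²)) = 0.398942·exp(-0.12500) = 0.352065
  p_2 = (1/(0.6·√(2π)))·exp(−(3.7−3.8)²/(2·0.6²)) = 0.664904·exp(-0.01389) = 0.655733
Multiply by the mixture weights:
  π_1·p_1 = 0.49 × 0.352065 = 0.172512
  π_2·p_2 = 0.51 × 0.655733 = 0.334424
Marginal: 0.172512 + 0.334424 = 0.506936
P(Cluster 2 | x) ≈ 0.660

0.660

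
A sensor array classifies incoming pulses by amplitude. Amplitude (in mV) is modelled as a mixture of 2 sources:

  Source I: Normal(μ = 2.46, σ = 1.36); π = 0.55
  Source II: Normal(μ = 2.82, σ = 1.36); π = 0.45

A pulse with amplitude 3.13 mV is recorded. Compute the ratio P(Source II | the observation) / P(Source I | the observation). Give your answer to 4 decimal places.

0.9001

The posterior odds equal the prior odds times the likelihood ratio: (π_i/π_j)·(f_i(x)/f_j(x)).
Component likelihoods at x = 3.13 mV:
  p_I = 0.259818
  p_II = 0.285817
Posterior odds = (π_II·p_II) / (π_I·p_I) = (0.45·0.285817) / (0.55·0.259818) = 0.128618 / 0.1429 ≈ 0.9001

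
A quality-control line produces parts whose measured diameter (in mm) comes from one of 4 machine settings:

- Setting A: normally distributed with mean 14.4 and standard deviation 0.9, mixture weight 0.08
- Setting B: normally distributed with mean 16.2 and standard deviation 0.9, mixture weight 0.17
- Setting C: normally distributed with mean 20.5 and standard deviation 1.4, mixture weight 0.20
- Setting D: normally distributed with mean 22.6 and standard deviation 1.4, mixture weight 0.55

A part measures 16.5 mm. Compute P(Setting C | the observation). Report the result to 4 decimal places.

P(component k | x) = P(Z=k)·f_k(x) / marginal(x), where marginal(x) = Σ_j P(Z=j)·f_j(x).
Normal densities:
  L_A = (1/(0.9·√(2π)))·exp(−(16.5−14.4)²/(2·0.9²)) = 0.443269·exp(-2.72222) = 0.0291354
  L_B = (1/(0.9·√(2π)))·exp(−(16.5−16.2)²/(2·0.9²)) = 0.443269·exp(-0.05556) = 0.419315
  L_C = (1/(1.4·√(2π)))·exp(−(16.5−20.5)²/(2·1.4²)) = 0.284959·exp(-4.08163) = 0.00481007
  L_D = (1/(1.4·√(2π)))·exp(−(16.5−22.6)²/(2·1.4²)) = 0.284959·exp(-9.49235) = 2.14935e-05
Weight by the priors:
  P(Z=A)·L_A = 0.08 × 0.0291354 = 0.00233083
  P(Z=B)·L_B = 0.17 × 0.419315 = 0.0712835
  P(Z=C)·L_C = 0.20 × 0.00481007 = 0.000962014
  P(Z=D)·L_D = 0.55 × 2.14935e-05 = 1.18215e-05
Evidence: 0.00233083 + 0.0712835 + 0.000962014 + 1.18215e-05 = 0.0745882
P(Setting C | x) = 0.000962014 / 0.0745882 ≈ 0.0129

0.0129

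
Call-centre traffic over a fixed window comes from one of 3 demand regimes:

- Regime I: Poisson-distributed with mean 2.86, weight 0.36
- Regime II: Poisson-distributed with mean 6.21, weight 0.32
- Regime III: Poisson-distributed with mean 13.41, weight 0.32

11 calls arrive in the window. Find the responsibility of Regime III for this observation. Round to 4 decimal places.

0.7794

The responsibility of component k is w_k f_k(x) divided by Σ_j w_j f_j(x).
Component likelihoods at x = 11 calls:
  L_I = e^(−2.86)·2.86^11/11! = 0.000150241
  L_II = e^(−6.21)·6.21^11/11! = 0.0266614
  L_III = e^(−13.41)·13.41^11/11! = 0.0947702
Prior × likelihood for each component:
  w_I·L_I = 0.36 × 0.000150241 = 5.40868e-05
  w_II·L_II = 0.32 × 0.0266614 = 0.00853165
  w_III·L_III = 0.32 × 0.0947702 = 0.0303265
Sum: 5.40868e-05 + 0.00853165 + 0.0303265 = 0.0389122
P(Regime III | 11 calls) ≈ 0.7794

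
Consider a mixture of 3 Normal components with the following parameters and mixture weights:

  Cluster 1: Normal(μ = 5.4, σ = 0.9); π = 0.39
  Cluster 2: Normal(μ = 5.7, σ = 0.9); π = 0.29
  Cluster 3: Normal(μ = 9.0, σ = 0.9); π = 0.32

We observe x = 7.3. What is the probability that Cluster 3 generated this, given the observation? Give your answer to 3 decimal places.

0.346

Posterior ∝ prior × likelihood, so P(k | x) ∝ w_k f_k(x); normalise over all components.
Normal densities:
  p_1 = (1/(0.9·√(2π)))·exp(−(7.3−5.4)²/(2·0.9²)) = 0.443269·exp(-2.22840) = 0.0477406
  p_2 = (1/(0.9·√(2π)))·exp(−(7.3−5.7)²/(2·0.9²)) = 0.443269·exp(-1.58025) = 0.0912799
  p_3 = (1/(0.9·√(2π)))·exp(−(7.3−9.0)²/(2·0.9²)) = 0.443269·exp(-1.78395) = 0.0744574
Unnormalised posteriors:
  w_1·p_1 = 0.39 × 0.0477406 = 0.0186188
  w_2·p_2 = 0.29 × 0.0912799 = 0.0264712
  w_3·p_3 = 0.32 × 0.0744574 = 0.0238264
Marginal: 0.0186188 + 0.0264712 + 0.0238264 = 0.0689164
Responsibility of Cluster 3: 0.0238264 / 0.0689164 ≈ 0.346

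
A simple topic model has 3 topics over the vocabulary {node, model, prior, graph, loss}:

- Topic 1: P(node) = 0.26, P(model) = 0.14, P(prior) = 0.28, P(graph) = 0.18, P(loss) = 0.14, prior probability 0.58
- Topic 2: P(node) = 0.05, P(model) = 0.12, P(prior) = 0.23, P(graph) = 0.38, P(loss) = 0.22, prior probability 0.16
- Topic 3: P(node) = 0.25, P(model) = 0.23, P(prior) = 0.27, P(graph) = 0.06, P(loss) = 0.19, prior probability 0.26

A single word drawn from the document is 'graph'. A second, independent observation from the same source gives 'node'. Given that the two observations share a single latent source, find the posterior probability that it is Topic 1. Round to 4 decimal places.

Posterior ∝ prior × likelihood, so P(k | x) ∝ P(Z=k) f_k(x); normalise over all components.
Since both observations come from the same component, the likelihood for component k is f_k(x₁)·f_k(x₂).
  p_1 = [0.18] × [0.26] = 0.0468
  p_2 = [0.38] × [0.05] = 0.019
  p_3 = [0.06] × [0.25] = 0.015
Prior × likelihood for each component:
  P(Z=1)·p_1 = 0.58 × 0.0468 = 0.027144
  P(Z=2)·p_2 = 0.16 × 0.019 = 0.00304
  P(Z=3)·p_3 = 0.26 × 0.015 = 0.0039
Normaliser: 0.027144 + 0.00304 + 0.0039 = 0.034084
So the posterior for Topic 1 is 0.027144 / 0.034084 ≈ 0.7964.

0.7964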